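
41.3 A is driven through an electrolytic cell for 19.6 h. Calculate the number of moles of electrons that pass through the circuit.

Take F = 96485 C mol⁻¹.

30.2 mol

Q = I·t = 41.30 A × 70560 s = 2914000 C.
n(e⁻) = Q/F = 2914000 / 96485 = 30.2 mol.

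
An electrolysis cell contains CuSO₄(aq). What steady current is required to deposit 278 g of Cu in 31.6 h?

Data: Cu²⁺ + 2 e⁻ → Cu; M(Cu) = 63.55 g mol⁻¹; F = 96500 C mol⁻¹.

n(Cu) = 278 / 63.55 = 4.375 mol.
n(e⁻) = 2 × 4.375 = 8.749 mol.
Q = n(e⁻)·F = 8.749 × 96500 = 844300 C.
I = Q/t = 844300 / 113760 s = 7.42 A.

7.42 A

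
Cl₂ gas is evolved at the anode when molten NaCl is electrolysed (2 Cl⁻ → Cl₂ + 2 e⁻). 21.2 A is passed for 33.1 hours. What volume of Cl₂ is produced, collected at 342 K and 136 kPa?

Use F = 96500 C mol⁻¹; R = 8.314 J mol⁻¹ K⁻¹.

274 L

Q = I·t = 21.20 A × 119160 s = 2526000 C.
n(e⁻) = Q/F = 2526000 / 96500 = 26.18 mol.
2 electrons are transferred per Cl₂ molecule, so n(Cl₂) = 26.18 / 2 = 13.09 mol.
V = nRT/P = (13.09 × 8.314 × 342) / (136 × 10³ Pa) = 0.274 m³ = 274 L.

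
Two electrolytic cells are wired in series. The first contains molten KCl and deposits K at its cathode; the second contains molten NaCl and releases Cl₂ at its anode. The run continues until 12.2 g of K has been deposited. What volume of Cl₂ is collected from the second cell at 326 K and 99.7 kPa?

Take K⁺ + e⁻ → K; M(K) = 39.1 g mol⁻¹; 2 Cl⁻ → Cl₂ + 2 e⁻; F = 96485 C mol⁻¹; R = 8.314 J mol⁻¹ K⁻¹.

n(K) = 12.2 / 39.1 = 0.3120 mol, so n(e⁻) = 1 × 0.3120 = 0.3120 mol.
The cells are in series, so the same 0.3120 mol of electrons passes through the second cell.
2 Cl⁻ → Cl₂ + 2 e⁻ — 2 mol e⁻ per mol Cl₂, so n(Cl₂) = 0.3120/2 = 0.1560 mol.
V = nRT/P = (0.1560 × 8.314 × 326) / (99.7 × 10³) = 0.00424 m³ = 4.24 L.

4.24 L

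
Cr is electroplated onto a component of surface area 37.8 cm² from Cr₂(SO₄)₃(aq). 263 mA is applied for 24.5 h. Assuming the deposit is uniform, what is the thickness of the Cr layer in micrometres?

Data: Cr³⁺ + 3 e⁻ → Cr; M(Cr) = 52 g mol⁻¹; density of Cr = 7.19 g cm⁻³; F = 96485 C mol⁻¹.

Q = I·t = 0.2630 × 88200 = 23200 C; n(e⁻) = 0.2404 mol.
n(Cr) = n(e⁻)/3 = 0.08014 mol, so m = 0.08014 × 52 = 4.167 g.
Volume = m/ρ = 4.167 / 7.19 = 0.5796 cm³.
Thickness = V/A = 0.5796 / 37.8 = 0.0153 cm = 153 μm.

153 μm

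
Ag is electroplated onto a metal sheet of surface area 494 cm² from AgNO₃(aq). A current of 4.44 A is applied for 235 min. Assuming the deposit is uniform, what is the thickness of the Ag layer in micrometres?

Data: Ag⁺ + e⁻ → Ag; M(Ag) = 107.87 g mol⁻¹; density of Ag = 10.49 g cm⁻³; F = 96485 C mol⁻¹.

Q = I·t = 4.440 × 14100 = 62600 C; n(e⁻) = 0.6488 mol.
n(Ag) = n(e⁻)/1 = 0.6488 mol, so m = 0.6488 × 107.87 = 69.99 g.
Volume = m/ρ = 69.99 / 10.49 = 6.672 cm³.
Thickness = V/A = 6.672 / 494 = 0.0135 cm = 135 μm.

135 μm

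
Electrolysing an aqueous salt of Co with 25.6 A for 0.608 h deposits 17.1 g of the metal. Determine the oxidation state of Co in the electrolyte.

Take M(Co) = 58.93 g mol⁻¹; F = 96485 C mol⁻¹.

+2

Q = I·t = 25.60 A × 2188.8 s = 56030 C, so n(e⁻) = 56030/96485 = 0.5807 mol.
n(Co) deposited = 17.1 / 58.93 = 0.2902 mol.
Electrons per atom = n(e⁻)/n(Co) = 0.5807 / 0.2902 = 2.00 ≈ 2, so the ion is Co²⁺.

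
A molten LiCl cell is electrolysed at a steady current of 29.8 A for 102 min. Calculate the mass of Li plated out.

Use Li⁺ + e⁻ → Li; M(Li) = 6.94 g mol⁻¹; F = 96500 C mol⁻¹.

Q = I·t = 29.80 A × 6120.0 s = 182400 C.
n(e⁻) = Q/F = 182400 / 96500 = 1.890 mol.
Li⁺ + e⁻ → Li, so n(Li) = n(e⁻)/1 = 1.890 mol.
m = n·M = 1.890 × 6.94 = 13.1 g.

13.1 g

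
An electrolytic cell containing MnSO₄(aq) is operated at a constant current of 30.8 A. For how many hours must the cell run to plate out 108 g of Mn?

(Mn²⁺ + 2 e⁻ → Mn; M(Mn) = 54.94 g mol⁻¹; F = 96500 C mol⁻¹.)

n(Mn) = m/M = 108 / 54.94 = 1.966 mol.
Each Mn atom requires 2 electrons, so n(e⁻) = 2 × 1.966 = 3.932 mol.
Q = n(e⁻)·F = 3.932 × 96500 = 379400 C.
t = Q/I = 379400 / 30.80 A = 12320 s = 3.42 h.

3.42 h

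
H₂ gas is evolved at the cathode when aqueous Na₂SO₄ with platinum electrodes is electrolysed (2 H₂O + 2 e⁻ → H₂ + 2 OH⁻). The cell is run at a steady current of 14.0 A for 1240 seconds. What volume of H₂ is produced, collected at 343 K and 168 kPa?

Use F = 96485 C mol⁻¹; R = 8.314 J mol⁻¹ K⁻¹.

1.53 L

Q = I·t = 14.00 A × 1240.0 s = 17360 C.
n(e⁻) = Q/F = 17360 / 96485 = 0.1799 mol.
2 electrons are transferred per H₂ molecule, so n(H₂) = 0.1799 / 2 = 0.08996 mol.
V = nRT/P = (0.08996 × 8.314 × 343) / (168 × 10³ Pa) = 0.00153 m³ = 1.53 L.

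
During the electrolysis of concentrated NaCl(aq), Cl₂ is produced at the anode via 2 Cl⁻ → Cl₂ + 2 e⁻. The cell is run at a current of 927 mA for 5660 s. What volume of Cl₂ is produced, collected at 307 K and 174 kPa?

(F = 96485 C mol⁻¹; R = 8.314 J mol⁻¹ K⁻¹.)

0.399 L

Q = I·t = 0.9270 A × 5660.0 s = 5247 C.
n(e⁻) = Q/F = 5247 / 96485 = 0.05438 mol.
2 electrons are transferred per Cl₂ molecule, so n(Cl₂) = 0.05438 / 2 = 0.02719 mol.
V = nRT/P = (0.02719 × 8.314 × 307) / (174 × 10³ Pa) = 3.99 × 10⁻⁴ m³ = 0.399 L.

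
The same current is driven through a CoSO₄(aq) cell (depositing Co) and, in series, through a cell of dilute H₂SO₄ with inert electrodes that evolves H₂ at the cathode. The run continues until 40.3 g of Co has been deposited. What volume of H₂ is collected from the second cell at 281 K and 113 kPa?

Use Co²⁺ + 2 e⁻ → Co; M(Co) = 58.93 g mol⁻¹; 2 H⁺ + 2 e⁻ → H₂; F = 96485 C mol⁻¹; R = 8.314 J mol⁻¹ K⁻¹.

14.1 L

n(Co) = 40.3 / 58.93 = 0.6839 mol, so n(e⁻) = 2 × 0.6839 = 1.368 mol.
The cells are in series, so the same 1.368 mol of electrons passes through the second cell.
2 H⁺ + 2 e⁻ → H₂ — 2 mol e⁻ per mol H₂, so n(H₂) = 1.368/2 = 0.6839 mol.
V = nRT/P = (0.6839 × 8.314 × 281) / (113 × 10³) = 0.0141 m³ = 14.1 L.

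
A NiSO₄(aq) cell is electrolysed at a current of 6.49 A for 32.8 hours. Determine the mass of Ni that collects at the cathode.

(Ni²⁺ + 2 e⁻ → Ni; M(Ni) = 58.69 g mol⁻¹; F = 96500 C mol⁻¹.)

233 g

Q = I·t = 6.490 A × 118080 s = 766300 C.
n(e⁻) = Q/F = 766300 / 96500 = 7.941 mol.
Ni²⁺ + 2 e⁻ → Ni, so n(Ni) = n(e⁻)/2 = 3.971 mol.
m = n·M = 3.971 × 58.69 = 233 g.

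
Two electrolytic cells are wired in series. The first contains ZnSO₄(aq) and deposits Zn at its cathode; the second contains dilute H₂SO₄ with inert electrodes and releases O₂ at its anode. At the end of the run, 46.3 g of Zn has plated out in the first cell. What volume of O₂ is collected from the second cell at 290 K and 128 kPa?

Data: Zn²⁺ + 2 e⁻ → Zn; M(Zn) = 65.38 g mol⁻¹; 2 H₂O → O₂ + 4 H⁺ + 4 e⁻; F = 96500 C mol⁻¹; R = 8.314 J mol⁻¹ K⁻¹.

6.67 L

n(Zn) = 46.3 / 65.38 = 0.7082 mol, so n(e⁻) = 2 × 0.7082 = 1.416 mol.
The cells are in series, so the same 1.416 mol of electrons passes through the second cell.
2 H₂O → O₂ + 4 H⁺ + 4 e⁻ — 4 mol e⁻ per mol O₂, so n(O₂) = 1.416/4 = 0.3541 mol.
V = nRT/P = (0.3541 × 8.314 × 290) / (128 × 10³) = 0.00667 m³ = 6.67 L.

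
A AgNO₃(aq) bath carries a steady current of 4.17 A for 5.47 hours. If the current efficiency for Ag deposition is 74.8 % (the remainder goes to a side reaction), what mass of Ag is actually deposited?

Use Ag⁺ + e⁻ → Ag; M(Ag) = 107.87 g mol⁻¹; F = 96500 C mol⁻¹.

68.7 g

Q = I·t = 4.170 × 19692 = 82120 C.
n(e⁻) = 82120/96500 = 0.8509 mol; theoretically n(Ag) = 0.8509/1 = 0.8509 mol, m_theo = 91.79 g.
At 74.8 % efficiency, m_actual = 0.748 × 91.79 = 68.7 g.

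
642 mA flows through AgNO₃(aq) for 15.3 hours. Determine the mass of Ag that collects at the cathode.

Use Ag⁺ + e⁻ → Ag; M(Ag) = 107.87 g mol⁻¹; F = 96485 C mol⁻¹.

Q = I·t = 0.6420 A × 55080 s = 35360 C.
n(e⁻) = Q/F = 35360 / 96485 = 0.3665 mol.
Ag⁺ + e⁻ → Ag, so n(Ag) = n(e⁻)/1 = 0.3665 mol.
m = n·M = 0.3665 × 107.87 = 39.5 g.

39.5 g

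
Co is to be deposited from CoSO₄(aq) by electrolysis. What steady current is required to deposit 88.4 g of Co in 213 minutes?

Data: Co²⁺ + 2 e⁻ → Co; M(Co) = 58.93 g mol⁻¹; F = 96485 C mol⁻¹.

n(Co) = 88.4 / 58.93 = 1.500 mol.
n(e⁻) = 2 × 1.500 = 3.000 mol.
Q = n(e⁻)·F = 3.000 × 96485 = 289500 C.
I = Q/t = 289500 / 12780 s = 22.7 A.

22.7 A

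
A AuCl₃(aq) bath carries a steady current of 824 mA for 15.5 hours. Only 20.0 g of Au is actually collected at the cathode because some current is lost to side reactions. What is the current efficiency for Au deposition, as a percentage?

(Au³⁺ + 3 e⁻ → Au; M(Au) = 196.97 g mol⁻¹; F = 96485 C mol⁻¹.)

63.9 %

Q = I·t = 0.8240 × 55800 = 45980 C; n(e⁻) = 45980/96485 = 0.4765 mol.
Theoretical n(Au) = n(e⁻)/3 = 0.1588 mol, i.e. m_theo = 0.1588 × 196.97 = 31.29 g.
Efficiency = m_actual / m_theo = 20.0 / 31.29 = 63.9 %.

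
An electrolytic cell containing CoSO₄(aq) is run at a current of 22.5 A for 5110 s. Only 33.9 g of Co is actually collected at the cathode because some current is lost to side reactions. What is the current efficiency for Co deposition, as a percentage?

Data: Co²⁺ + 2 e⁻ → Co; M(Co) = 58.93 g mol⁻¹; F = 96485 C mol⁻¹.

Q = I·t = 22.50 × 5110.0 = 115000 C; n(e⁻) = 115000/96485 = 1.192 mol.
Theoretical n(Co) = n(e⁻)/2 = 0.5958 mol, i.e. m_theo = 0.5958 × 58.93 = 35.11 g.
Efficiency = m_actual / m_theo = 33.9 / 35.11 = 96.5 %.

96.5 %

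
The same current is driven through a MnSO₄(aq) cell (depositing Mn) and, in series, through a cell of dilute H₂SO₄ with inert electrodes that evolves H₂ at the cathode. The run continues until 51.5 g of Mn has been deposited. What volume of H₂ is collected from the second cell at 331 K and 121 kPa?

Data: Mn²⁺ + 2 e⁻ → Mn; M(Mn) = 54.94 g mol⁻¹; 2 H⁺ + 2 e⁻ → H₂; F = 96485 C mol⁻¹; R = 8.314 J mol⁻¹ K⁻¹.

21.3 L

n(Mn) = 51.5 / 54.94 = 0.9374 mol, so n(e⁻) = 2 × 0.9374 = 1.875 mol.
The cells are in series, so the same 1.875 mol of electrons passes through the second cell.
2 H⁺ + 2 e⁻ → H₂ — 2 mol e⁻ per mol H₂, so n(H₂) = 1.875/2 = 0.9374 mol.
V = nRT/P = (0.9374 × 8.314 × 331) / (121 × 10³) = 0.0213 m³ = 21.3 L.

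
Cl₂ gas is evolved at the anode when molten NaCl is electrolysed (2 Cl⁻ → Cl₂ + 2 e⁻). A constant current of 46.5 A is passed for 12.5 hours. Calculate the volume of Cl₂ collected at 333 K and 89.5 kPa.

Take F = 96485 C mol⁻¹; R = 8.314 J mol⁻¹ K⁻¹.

335 L

Q = I·t = 46.50 A × 45000 s = 2092000 C.
n(e⁻) = Q/F = 2092000 / 96485 = 21.69 mol.
2 electrons are transferred per Cl₂ molecule, so n(Cl₂) = 21.69 / 2 = 10.84 mol.
V = nRT/P = (10.84 × 8.314 × 333) / (89.5 × 10³ Pa) = 0.335 m³ = 335 L.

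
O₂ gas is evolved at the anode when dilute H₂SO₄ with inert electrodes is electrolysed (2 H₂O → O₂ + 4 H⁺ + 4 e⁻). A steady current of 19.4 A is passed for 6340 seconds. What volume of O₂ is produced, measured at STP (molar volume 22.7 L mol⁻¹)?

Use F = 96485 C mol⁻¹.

7.23 L

Q = I·t = 19.40 A × 6340.0 s = 123000 C.
n(e⁻) = Q/F = 123000 / 96485 = 1.275 mol.
4 electrons are transferred per O₂ molecule, so n(O₂) = 1.275 / 4 = 0.3187 mol.
V = n × V_m = 0.3187 × 22.7 = 7.23 L.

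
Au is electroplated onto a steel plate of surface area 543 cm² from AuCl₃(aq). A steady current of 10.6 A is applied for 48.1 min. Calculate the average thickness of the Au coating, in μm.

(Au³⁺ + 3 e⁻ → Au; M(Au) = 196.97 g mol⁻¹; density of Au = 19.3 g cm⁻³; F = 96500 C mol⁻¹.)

Q = I·t = 10.60 × 2886.0 = 30590 C; n(e⁻) = 0.3170 mol.
n(Au) = n(e⁻)/3 = 0.1057 mol, so m = 0.1057 × 196.97 = 20.81 g.
Volume = m/ρ = 20.81 / 19.3 = 1.078 cm³.
Thickness = V/A = 1.078 / 543 = 0.00199 cm = 19.9 μm.

19.9 μm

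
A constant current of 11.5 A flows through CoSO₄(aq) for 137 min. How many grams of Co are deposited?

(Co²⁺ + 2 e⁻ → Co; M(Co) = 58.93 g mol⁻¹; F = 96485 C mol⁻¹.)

Q = I·t = 11.50 A × 8220.0 s = 94530 C.
n(e⁻) = Q/F = 94530 / 96485 = 0.9797 mol.
Co²⁺ + 2 e⁻ → Co, so n(Co) = n(e⁻)/2 = 0.4899 mol.
m = n·M = 0.4899 × 58.93 = 28.9 g.

28.9 g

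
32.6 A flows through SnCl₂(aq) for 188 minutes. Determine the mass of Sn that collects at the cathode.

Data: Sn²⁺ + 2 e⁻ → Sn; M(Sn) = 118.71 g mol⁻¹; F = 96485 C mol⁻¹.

226 g

Q = I·t = 32.60 A × 11280 s = 367700 C.
n(e⁻) = Q/F = 367700 / 96485 = 3.811 mol.
Sn²⁺ + 2 e⁻ → Sn, so n(Sn) = n(e⁻)/2 = 1.906 mol.
m = n·M = 1.906 × 118.71 = 226 g.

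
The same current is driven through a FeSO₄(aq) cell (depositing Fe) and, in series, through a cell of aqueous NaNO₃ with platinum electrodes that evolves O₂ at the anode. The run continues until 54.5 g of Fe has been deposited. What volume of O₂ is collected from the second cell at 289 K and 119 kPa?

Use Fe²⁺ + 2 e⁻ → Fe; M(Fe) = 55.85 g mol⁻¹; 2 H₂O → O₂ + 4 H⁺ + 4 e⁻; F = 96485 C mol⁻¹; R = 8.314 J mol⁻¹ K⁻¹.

9.85 L

n(Fe) = 54.5 / 55.85 = 0.9758 mol, so n(e⁻) = 2 × 0.9758 = 1.952 mol.
The cells are in series, so the same 1.952 mol of electrons passes through the second cell.
2 H₂O → O₂ + 4 H⁺ + 4 e⁻ — 4 mol e⁻ per mol O₂, so n(O₂) = 1.952/4 = 0.4879 mol.
V = nRT/P = (0.4879 × 8.314 × 289) / (119 × 10³) = 0.00985 m³ = 9.85 L.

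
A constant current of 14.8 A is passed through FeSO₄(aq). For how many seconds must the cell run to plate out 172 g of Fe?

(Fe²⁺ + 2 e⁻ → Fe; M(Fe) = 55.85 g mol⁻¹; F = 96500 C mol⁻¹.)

n(Fe) = m/M = 172 / 55.85 = 3.080 mol.
Each Fe atom requires 2 electrons, so n(e⁻) = 2 × 3.080 = 6.159 mol.
Q = n(e⁻)·F = 6.159 × 96500 = 594400 C.
t = Q/I = 594400 / 14.80 A = 40160 s.

40200 s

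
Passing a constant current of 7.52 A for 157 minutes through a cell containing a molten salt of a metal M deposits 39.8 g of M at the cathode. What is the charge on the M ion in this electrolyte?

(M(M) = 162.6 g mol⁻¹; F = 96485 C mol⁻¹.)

Q = I·t = 7.520 A × 9420.0 s = 70840 C, so n(e⁻) = 70840/96485 = 0.7342 mol.
n(M) deposited = 39.8 / 162.6 = 0.2448 mol.
Electrons per atom = n(e⁻)/n(M) = 0.7342 / 0.2448 = 3.00 ≈ 3, so the ion is M³⁺.

+3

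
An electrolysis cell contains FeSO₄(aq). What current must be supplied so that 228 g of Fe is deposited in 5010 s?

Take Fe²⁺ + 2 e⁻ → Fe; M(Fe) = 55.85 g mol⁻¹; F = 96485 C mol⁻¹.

n(Fe) = 228 / 55.85 = 4.082 mol.
n(e⁻) = 2 × 4.082 = 8.165 mol.
Q = n(e⁻)·F = 8.165 × 96485 = 787800 C.
I = Q/t = 787800 / 5010.0 s = 157 A.

157 A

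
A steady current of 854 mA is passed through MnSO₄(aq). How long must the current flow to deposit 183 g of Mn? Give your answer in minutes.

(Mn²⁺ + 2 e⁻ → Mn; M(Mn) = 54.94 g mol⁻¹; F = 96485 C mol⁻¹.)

12500 min

n(Mn) = m/M = 183 / 54.94 = 3.331 mol.
Each Mn atom requires 2 electrons, so n(e⁻) = 2 × 3.331 = 6.662 mol.
Q = n(e⁻)·F = 6.662 × 96485 = 642800 C.
t = Q/I = 642800 / 0.8540 A = 752700 s = 12500 min.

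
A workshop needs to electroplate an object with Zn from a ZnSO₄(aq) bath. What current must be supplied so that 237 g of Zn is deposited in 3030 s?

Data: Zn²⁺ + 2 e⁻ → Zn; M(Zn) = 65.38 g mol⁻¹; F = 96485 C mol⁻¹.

231 A

n(Zn) = 237 / 65.38 = 3.625 mol.
n(e⁻) = 2 × 3.625 = 7.250 mol.
Q = n(e⁻)·F = 7.250 × 96485 = 699500 C.
I = Q/t = 699500 / 3030.0 s = 231 A.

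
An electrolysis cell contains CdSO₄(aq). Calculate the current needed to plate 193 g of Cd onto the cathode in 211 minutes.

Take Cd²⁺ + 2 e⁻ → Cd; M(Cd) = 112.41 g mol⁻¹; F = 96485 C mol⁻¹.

26.2 A

n(Cd) = 193 / 112.41 = 1.717 mol.
n(e⁻) = 2 × 1.717 = 3.434 mol.
Q = n(e⁻)·F = 3.434 × 96485 = 331300 C.
I = Q/t = 331300 / 12660 s = 26.2 A.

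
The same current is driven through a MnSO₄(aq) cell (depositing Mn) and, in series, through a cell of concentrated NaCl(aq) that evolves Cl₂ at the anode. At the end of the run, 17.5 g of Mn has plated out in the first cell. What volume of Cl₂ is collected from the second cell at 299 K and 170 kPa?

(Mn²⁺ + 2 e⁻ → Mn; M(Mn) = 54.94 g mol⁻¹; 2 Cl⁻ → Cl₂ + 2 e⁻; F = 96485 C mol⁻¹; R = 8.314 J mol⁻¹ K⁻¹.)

n(Mn) = 17.5 / 54.94 = 0.3185 mol, so n(e⁻) = 2 × 0.3185 = 0.6371 mol.
The cells are in series, so the same 0.6371 mol of electrons passes through the second cell.
2 Cl⁻ → Cl₂ + 2 e⁻ — 2 mol e⁻ per mol Cl₂, so n(Cl₂) = 0.6371/2 = 0.3185 mol.
V = nRT/P = (0.3185 × 8.314 × 299) / (170 × 10³) = 0.00466 m³ = 4.66 L.

4.66 L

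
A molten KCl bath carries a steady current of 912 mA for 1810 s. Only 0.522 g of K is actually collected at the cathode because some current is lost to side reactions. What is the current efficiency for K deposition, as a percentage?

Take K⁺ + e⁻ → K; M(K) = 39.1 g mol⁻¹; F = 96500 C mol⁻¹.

78.0 %

Q = I·t = 0.9120 × 1810.0 = 1651 C; n(e⁻) = 1651/96500 = 0.01711 mol.
Theoretical n(K) = n(e⁻)/1 = 0.01711 mol, i.e. m_theo = 0.01711 × 39.1 = 0.6688 g.
Efficiency = m_actual / m_theo = 0.522 / 0.6688 = 78.0 %.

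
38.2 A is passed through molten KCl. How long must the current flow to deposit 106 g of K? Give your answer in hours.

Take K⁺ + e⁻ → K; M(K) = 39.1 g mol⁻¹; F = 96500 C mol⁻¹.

n(K) = m/M = 106 / 39.1 = 2.711 mol.
Each K atom requires 1 electron, so n(e⁻) = 1 × 2.711 = 2.711 mol.
Q = n(e⁻)·F = 2.711 × 96500 = 261600 C.
t = Q/I = 261600 / 38.20 A = 6848 s = 1.90 h.

1.90 h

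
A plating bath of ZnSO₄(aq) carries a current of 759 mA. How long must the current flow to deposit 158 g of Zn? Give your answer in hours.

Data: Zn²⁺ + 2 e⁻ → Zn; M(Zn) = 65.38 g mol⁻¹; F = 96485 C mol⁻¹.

171 h

n(Zn) = m/M = 158 / 65.38 = 2.417 mol.
Each Zn atom requires 2 electrons, so n(e⁻) = 2 × 2.417 = 4.833 mol.
Q = n(e⁻)·F = 4.833 × 96485 = 466300 C.
t = Q/I = 466300 / 0.7590 A = 614400 s = 171 h.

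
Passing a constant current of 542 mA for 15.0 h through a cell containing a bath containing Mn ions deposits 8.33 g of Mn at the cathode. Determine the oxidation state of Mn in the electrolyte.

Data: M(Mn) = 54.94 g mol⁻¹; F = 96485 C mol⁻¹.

Q = I·t = 0.5420 A × 54000 s = 29270 C, so n(e⁻) = 29270/96485 = 0.3033 mol.
n(Mn) deposited = 8.33 / 54.94 = 0.1516 mol.
Electrons per atom = n(e⁻)/n(Mn) = 0.3033 / 0.1516 = 2.00 ≈ 2, so the ion is Mn²⁺.

+2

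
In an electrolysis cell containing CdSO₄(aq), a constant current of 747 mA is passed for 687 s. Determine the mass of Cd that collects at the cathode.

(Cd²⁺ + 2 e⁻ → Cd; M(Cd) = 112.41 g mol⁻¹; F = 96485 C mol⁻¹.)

0.299 g

Q = I·t = 0.7470 A × 687.00 s = 513.2 C.
n(e⁻) = Q/F = 513.2 / 96485 = 0.005319 mol.
Cd²⁺ + 2 e⁻ → Cd, so n(Cd) = n(e⁻)/2 = 0.002659 mol.
m = n·M = 0.002659 × 112.41 = 0.299 g.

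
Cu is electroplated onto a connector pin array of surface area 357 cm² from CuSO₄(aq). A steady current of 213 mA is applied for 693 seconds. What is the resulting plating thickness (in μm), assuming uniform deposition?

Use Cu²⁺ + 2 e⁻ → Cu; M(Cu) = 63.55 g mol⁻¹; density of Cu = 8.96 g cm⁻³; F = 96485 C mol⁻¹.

Q = I·t = 0.2130 × 693.00 = 147.6 C; n(e⁻) = 0.001530 mol.
n(Cu) = n(e⁻)/2 = 0.0007649 mol, so m = 0.0007649 × 63.55 = 0.04861 g.
Volume = m/ρ = 0.04861 / 8.96 = 0.005425 cm³.
Thickness = V/A = 0.005425 / 357 = 1.52 × 10⁻⁵ cm = 0.152 μm.

0.152 μm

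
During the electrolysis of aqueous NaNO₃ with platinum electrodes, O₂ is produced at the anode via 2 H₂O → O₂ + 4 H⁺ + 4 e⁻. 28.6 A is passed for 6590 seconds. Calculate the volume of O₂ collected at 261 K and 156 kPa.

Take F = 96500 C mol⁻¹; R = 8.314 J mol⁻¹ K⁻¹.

Q = I·t = 28.60 A × 6590.0 s = 188500 C.
n(e⁻) = Q/F = 188500 / 96500 = 1.953 mol.
4 electrons are transferred per O₂ molecule, so n(O₂) = 1.953 / 4 = 0.4883 mol.
V = nRT/P = (0.4883 × 8.314 × 261) / (156 × 10³ Pa) = 0.00679 m³ = 6.79 L.

6.79 L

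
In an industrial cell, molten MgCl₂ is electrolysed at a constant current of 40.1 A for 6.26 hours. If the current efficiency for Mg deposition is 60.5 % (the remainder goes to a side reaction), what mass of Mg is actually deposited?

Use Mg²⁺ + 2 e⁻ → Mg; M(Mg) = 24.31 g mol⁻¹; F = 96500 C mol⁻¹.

68.9 g

Q = I·t = 40.10 × 22536 = 903700 C.
n(e⁻) = 903700/96500 = 9.365 mol; theoretically n(Mg) = 9.365/2 = 4.682 mol, m_theo = 113.8 g.
At 60.5 % efficiency, m_actual = 0.605 × 113.8 = 68.9 g.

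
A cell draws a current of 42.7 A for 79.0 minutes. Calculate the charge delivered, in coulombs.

Q = I·t = 42.70 A × 4740.0 s = 2.02 × 10⁵ C.

2.02 × 10⁵ C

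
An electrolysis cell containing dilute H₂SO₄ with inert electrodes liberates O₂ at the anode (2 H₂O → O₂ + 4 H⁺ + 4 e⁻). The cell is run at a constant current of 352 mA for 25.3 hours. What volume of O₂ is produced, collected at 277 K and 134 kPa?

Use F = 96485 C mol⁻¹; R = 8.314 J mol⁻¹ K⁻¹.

Q = I·t = 0.3520 A × 91080 s = 32060 C.
n(e⁻) = Q/F = 32060 / 96485 = 0.3323 mol.
4 electrons are transferred per O₂ molecule, so n(O₂) = 0.3323 / 4 = 0.08307 mol.
V = nRT/P = (0.08307 × 8.314 × 277) / (134 × 10³ Pa) = 0.00143 m³ = 1.43 L.

1.43 L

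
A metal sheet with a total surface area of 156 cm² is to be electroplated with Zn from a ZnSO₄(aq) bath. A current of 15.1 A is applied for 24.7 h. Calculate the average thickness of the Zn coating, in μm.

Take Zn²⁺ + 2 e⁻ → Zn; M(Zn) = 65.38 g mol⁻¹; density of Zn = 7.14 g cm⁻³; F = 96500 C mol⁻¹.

4080 μm

Q = I·t = 15.10 × 88920 = 1343000 C; n(e⁻) = 13.91 mol.
n(Zn) = n(e⁻)/2 = 6.957 mol, so m = 6.957 × 65.38 = 454.8 g.
Volume = m/ρ = 454.8 / 7.14 = 63.70 cm³.
Thickness = V/A = 63.70 / 156 = 0.408 cm = 4080 μm.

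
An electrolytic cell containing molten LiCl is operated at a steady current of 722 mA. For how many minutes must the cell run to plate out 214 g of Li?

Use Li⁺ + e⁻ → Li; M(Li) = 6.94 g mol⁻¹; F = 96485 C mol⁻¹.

n(Li) = m/M = 214 / 6.94 = 30.84 mol.
Each Li atom requires 1 electron, so n(e⁻) = 1 × 30.84 = 30.84 mol.
Q = n(e⁻)·F = 30.84 × 96485 = 2975000 C.
t = Q/I = 2975000 / 0.7220 A = 4121000 s = 68700 min.

68700 min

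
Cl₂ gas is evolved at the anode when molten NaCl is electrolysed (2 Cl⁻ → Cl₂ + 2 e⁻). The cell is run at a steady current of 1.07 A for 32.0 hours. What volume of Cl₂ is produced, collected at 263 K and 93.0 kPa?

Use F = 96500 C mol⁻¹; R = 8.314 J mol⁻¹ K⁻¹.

15.0 L

Q = I·t = 1.070 A × 115200 s = 123300 C.
n(e⁻) = Q/F = 123300 / 96500 = 1.277 mol.
2 electrons are transferred per Cl₂ molecule, so n(Cl₂) = 1.277 / 2 = 0.6387 mol.
V = nRT/P = (0.6387 × 8.314 × 263) / (93.0 × 10³ Pa) = 0.0150 m³ = 15.0 L.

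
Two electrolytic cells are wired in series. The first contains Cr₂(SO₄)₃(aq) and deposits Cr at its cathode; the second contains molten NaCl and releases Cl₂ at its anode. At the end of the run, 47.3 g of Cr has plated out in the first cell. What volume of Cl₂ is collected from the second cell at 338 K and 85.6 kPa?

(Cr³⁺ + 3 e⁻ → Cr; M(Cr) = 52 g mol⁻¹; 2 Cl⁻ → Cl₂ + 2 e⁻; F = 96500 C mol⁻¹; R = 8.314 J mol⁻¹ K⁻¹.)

n(Cr) = 47.3 / 52 = 0.9096 mol, so n(e⁻) = 3 × 0.9096 = 2.729 mol.
The cells are in series, so the same 2.729 mol of electrons passes through the second cell.
2 Cl⁻ → Cl₂ + 2 e⁻ — 2 mol e⁻ per mol Cl₂, so n(Cl₂) = 2.729/2 = 1.364 mol.
V = nRT/P = (1.364 × 8.314 × 338) / (85.6 × 10³) = 0.0448 m³ = 44.8 L.

44.8 L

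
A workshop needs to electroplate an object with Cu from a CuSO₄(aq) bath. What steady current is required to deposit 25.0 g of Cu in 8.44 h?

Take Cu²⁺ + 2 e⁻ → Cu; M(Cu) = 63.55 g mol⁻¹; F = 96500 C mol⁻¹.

2.50 A

n(Cu) = 25.0 / 63.55 = 0.3934 mol.
n(e⁻) = 2 × 0.3934 = 0.7868 mol.
Q = n(e⁻)·F = 0.7868 × 96500 = 75920 C.
I = Q/t = 75920 / 30384 s = 2.50 A.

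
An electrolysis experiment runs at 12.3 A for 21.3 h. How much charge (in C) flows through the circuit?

Q = I·t = 12.30 A × 76680 s = 9.43 × 10⁵ C.

9.43 × 10⁵ C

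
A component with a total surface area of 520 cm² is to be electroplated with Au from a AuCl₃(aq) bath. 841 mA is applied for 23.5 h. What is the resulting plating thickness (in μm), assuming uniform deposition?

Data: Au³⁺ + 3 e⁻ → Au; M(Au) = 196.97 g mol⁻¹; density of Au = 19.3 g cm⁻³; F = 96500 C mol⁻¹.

Q = I·t = 0.8410 × 84600 = 71150 C; n(e⁻) = 0.7373 mol.
n(Au) = n(e⁻)/3 = 0.2458 mol, so m = 0.2458 × 196.97 = 48.41 g.
Volume = m/ρ = 48.41 / 19.3 = 2.508 cm³.
Thickness = V/A = 2.508 / 520 = 0.00482 cm = 48.2 μm.

48.2 μm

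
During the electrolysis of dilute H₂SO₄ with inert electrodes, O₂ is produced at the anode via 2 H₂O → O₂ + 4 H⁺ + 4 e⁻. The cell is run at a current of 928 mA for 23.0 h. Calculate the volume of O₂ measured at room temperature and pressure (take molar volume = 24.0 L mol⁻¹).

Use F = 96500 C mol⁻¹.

4.78 L

Q = I·t = 0.9280 A × 82800 s = 76840 C.
n(e⁻) = Q/F = 76840 / 96500 = 0.7963 mol.
4 electrons are transferred per O₂ molecule, so n(O₂) = 0.7963 / 4 = 0.1991 mol.
V = n × V_m = 0.1991 × 24.0 = 4.78 L.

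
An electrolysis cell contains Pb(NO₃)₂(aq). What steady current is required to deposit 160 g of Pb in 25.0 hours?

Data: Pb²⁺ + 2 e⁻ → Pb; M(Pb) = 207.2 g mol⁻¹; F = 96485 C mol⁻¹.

n(Pb) = 160 / 207.2 = 0.7722 mol.
n(e⁻) = 2 × 0.7722 = 1.544 mol.
Q = n(e⁻)·F = 1.544 × 96485 = 149000 C.
I = Q/t = 149000 / 90000 s = 1.66 A.

1.66 A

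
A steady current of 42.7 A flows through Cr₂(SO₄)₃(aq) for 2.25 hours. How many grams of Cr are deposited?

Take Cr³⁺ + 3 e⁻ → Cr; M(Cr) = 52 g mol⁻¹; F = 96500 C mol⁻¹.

Q = I·t = 42.70 A × 8100.0 s = 345900 C.
n(e⁻) = Q/F = 345900 / 96500 = 3.584 mol.
Cr³⁺ + 3 e⁻ → Cr, so n(Cr) = n(e⁻)/3 = 1.195 mol.
m = n·M = 1.195 × 52 = 62.1 g.

62.1 g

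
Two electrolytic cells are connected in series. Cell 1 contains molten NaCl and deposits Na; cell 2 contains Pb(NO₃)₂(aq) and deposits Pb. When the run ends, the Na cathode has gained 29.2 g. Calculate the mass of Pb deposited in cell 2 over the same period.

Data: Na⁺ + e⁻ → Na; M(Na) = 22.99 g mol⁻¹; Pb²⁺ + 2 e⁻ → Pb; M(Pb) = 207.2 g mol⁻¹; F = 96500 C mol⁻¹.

132 g

n(Na) = 29.2 / 22.99 = 1.270 mol.
Since Na⁺ + e⁻ → Na, n(e⁻) passed = 1 × 1.270 = 1.270 mol.
Cells in series carry the same charge, so the same 1.270 mol of electrons passes through cell 2.
Pb²⁺ + 2 e⁻ → Pb, so n(Pb) = 1.270 / 2 = 0.6351 mol.
m(Pb) = 0.6351 × 207.2 = 132 g.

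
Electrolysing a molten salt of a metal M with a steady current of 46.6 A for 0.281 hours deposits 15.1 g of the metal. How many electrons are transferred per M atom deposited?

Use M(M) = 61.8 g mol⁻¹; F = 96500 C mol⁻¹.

Q = I·t = 46.60 A × 1011.6 s = 47140 C, so n(e⁻) = 47140/96500 = 0.4885 mol.
n(M) deposited = 15.1 / 61.8 = 0.2443 mol.
Electrons per atom = n(e⁻)/n(M) = 0.4885 / 0.2443 = 2.00 ≈ 2, so the ion is M²⁺.

2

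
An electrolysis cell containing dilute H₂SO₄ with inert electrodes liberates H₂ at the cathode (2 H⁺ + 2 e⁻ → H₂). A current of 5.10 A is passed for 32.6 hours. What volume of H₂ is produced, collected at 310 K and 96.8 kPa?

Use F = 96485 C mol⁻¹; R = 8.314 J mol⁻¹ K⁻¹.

82.6 L

Q = I·t = 5.100 A × 117360 s = 598500 C.
n(e⁻) = Q/F = 598500 / 96485 = 6.203 mol.
2 electrons are transferred per H₂ molecule, so n(H₂) = 6.203 / 2 = 3.102 mol.
V = nRT/P = (3.102 × 8.314 × 310) / (96.8 × 10³ Pa) = 0.0826 m³ = 82.6 L.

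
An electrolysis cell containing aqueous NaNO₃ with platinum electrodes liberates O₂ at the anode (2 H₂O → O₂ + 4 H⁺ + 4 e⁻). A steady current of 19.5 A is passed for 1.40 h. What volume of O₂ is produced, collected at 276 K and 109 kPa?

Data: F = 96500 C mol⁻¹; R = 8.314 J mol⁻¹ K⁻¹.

Q = I·t = 19.50 A × 5040.0 s = 98280 C.
n(e⁻) = Q/F = 98280 / 96500 = 1.018 mol.
4 electrons are transferred per O₂ molecule, so n(O₂) = 1.018 / 4 = 0.2546 mol.
V = nRT/P = (0.2546 × 8.314 × 276) / (109 × 10³ Pa) = 0.00536 m³ = 5.36 L.

5.36 L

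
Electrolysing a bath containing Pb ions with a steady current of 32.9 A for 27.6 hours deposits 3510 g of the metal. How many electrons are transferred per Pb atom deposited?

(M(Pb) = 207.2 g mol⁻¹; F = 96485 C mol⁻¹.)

2

Q = I·t = 32.90 A × 99360 s = 3269000 C, so n(e⁻) = 3269000/96485 = 33.88 mol.
n(Pb) deposited = 3510 / 207.2 = 16.94 mol.
Electrons per atom = n(e⁻)/n(Pb) = 33.88 / 16.94 = 2.00 ≈ 2, so the ion is Pb²⁺.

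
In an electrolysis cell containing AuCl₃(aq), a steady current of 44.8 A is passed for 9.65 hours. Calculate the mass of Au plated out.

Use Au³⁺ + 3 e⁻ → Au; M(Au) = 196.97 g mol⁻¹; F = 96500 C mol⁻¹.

1060 g

Q = I·t = 44.80 A × 34740 s = 1556000 C.
n(e⁻) = Q/F = 1556000 / 96500 = 16.13 mol.
Au³⁺ + 3 e⁻ → Au, so n(Au) = n(e⁻)/3 = 5.376 mol.
m = n·M = 5.376 × 196.97 = 1060 g.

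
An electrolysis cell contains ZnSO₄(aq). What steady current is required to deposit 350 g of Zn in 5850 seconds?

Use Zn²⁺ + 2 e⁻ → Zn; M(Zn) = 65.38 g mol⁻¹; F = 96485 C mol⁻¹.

177 A

n(Zn) = 350 / 65.38 = 5.353 mol.
n(e⁻) = 2 × 5.353 = 10.71 mol.
Q = n(e⁻)·F = 10.71 × 96485 = 1033000 C.
I = Q/t = 1033000 / 5850.0 s = 177 A.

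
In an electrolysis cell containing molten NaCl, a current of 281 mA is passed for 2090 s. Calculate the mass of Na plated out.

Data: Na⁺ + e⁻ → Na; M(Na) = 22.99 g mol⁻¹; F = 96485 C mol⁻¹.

0.140 g

Q = I·t = 0.2810 A × 2090.0 s = 587.3 C.
n(e⁻) = Q/F = 587.3 / 96485 = 0.006087 mol.
Na⁺ + e⁻ → Na, so n(Na) = n(e⁻)/1 = 0.006087 mol.
m = n·M = 0.006087 × 22.99 = 0.140 g.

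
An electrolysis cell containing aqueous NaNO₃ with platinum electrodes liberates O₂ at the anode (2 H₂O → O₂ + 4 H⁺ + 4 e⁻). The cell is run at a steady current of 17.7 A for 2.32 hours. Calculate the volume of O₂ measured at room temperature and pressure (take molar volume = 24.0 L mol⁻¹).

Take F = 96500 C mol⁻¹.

Q = I·t = 17.70 A × 8352.0 s = 147800 C.
n(e⁻) = Q/F = 147800 / 96500 = 1.532 mol.
4 electrons are transferred per O₂ molecule, so n(O₂) = 1.532 / 4 = 0.3830 mol.
V = n × V_m = 0.3830 × 24.0 = 9.19 L.

9.19 L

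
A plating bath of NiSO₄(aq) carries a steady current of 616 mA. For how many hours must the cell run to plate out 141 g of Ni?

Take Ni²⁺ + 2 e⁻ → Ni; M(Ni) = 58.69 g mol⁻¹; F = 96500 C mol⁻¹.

209 h

n(Ni) = m/M = 141 / 58.69 = 2.402 mol.
Each Ni atom requires 2 electrons, so n(e⁻) = 2 × 2.402 = 4.805 mol.
Q = n(e⁻)·F = 4.805 × 96500 = 463700 C.
t = Q/I = 463700 / 0.6160 A = 752700 s = 209 h.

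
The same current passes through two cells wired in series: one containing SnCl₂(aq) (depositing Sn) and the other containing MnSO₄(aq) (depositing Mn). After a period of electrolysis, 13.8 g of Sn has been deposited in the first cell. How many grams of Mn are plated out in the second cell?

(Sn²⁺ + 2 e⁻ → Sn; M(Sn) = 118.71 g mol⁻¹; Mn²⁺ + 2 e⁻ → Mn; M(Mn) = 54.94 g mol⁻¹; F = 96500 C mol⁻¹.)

6.39 g

n(Sn) = 13.8 / 118.71 = 0.1162 mol.
Since Sn²⁺ + 2 e⁻ → Sn, n(e⁻) passed = 2 × 0.1162 = 0.2325 mol.
Cells in series carry the same charge, so the same 0.2325 mol of electrons passes through cell 2.
Mn²⁺ + 2 e⁻ → Mn, so n(Mn) = 0.2325 / 2 = 0.1162 mol.
m(Mn) = 0.1162 × 54.94 = 6.39 g.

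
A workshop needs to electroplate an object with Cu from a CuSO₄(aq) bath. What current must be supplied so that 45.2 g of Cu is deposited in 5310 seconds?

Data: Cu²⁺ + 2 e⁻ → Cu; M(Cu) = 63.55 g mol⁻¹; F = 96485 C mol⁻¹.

25.8 A

n(Cu) = 45.2 / 63.55 = 0.7113 mol.
n(e⁻) = 2 × 0.7113 = 1.423 mol.
Q = n(e⁻)·F = 1.423 × 96485 = 137300 C.
I = Q/t = 137300 / 5310.0 s = 25.8 A.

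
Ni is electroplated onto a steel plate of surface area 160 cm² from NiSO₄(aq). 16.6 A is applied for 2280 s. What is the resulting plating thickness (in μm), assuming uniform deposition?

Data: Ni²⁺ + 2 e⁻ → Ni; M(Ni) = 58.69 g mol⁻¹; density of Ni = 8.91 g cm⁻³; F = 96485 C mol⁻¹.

Q = I·t = 16.60 × 2280.0 = 37850 C; n(e⁻) = 0.3923 mol.
n(Ni) = n(e⁻)/2 = 0.1961 mol, so m = 0.1961 × 58.69 = 11.51 g.
Volume = m/ρ = 11.51 / 8.91 = 1.292 cm³.
Thickness = V/A = 1.292 / 160 = 0.00807 cm = 80.7 μm.

80.7 μm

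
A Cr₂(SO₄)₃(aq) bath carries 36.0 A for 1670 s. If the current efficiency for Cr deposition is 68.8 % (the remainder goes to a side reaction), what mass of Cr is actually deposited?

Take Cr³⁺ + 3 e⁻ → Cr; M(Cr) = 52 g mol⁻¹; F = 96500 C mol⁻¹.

7.43 g

Q = I·t = 36.00 × 1670.0 = 60120 C.
n(e⁻) = 60120/96500 = 0.6230 mol; theoretically n(Cr) = 0.6230/3 = 0.2077 mol, m_theo = 10.80 g.
At 68.8 % efficiency, m_actual = 0.688 × 10.80 = 7.43 g.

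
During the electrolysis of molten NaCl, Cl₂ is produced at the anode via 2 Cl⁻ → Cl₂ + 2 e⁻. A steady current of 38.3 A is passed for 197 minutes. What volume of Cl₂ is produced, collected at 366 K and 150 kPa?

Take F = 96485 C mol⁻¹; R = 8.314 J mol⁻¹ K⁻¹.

Q = I·t = 38.30 A × 11820 s = 452700 C.
n(e⁻) = Q/F = 452700 / 96485 = 4.692 mol.
2 electrons are transferred per Cl₂ molecule, so n(Cl₂) = 4.692 / 2 = 2.346 mol.
V = nRT/P = (2.346 × 8.314 × 366) / (150 × 10³ Pa) = 0.0476 m³ = 47.6 L.

47.6 L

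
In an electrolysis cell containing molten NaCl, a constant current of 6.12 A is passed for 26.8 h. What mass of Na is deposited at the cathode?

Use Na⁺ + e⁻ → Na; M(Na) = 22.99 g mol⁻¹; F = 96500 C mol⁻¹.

Q = I·t = 6.120 A × 96480 s = 590500 C.
n(e⁻) = Q/F = 590500 / 96500 = 6.119 mol.
Na⁺ + e⁻ → Na, so n(Na) = n(e⁻)/1 = 6.119 mol.
m = n·M = 6.119 × 22.99 = 141 g.

141 g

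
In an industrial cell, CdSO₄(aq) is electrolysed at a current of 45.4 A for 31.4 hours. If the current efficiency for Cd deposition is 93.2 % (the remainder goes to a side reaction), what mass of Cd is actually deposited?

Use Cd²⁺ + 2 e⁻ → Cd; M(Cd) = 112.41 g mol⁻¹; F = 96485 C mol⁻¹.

2790 g

Q = I·t = 45.40 × 113040 = 5132000 C.
n(e⁻) = 5132000/96485 = 53.19 mol; theoretically n(Cd) = 53.19/2 = 26.59 mol, m_theo = 2990 g.
At 93.2 % efficiency, m_actual = 0.932 × 2990 = 2790 g.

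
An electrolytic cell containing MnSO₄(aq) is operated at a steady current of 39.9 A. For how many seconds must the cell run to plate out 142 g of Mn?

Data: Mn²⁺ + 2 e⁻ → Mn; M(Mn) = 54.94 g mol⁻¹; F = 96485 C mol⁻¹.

n(Mn) = m/M = 142 / 54.94 = 2.585 mol.
Each Mn atom requires 2 electrons, so n(e⁻) = 2 × 2.585 = 5.169 mol.
Q = n(e⁻)·F = 5.169 × 96485 = 498800 C.
t = Q/I = 498800 / 39.90 A = 12500 s.

12500 s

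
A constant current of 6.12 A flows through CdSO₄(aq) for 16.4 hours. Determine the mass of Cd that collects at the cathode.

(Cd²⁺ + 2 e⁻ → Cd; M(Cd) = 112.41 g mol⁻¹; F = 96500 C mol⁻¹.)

210 g

Q = I·t = 6.120 A × 59040 s = 361300 C.
n(e⁻) = Q/F = 361300 / 96500 = 3.744 mol.
Cd²⁺ + 2 e⁻ → Cd, so n(Cd) = n(e⁻)/2 = 1.872 mol.
m = n·M = 1.872 × 112.41 = 210 g.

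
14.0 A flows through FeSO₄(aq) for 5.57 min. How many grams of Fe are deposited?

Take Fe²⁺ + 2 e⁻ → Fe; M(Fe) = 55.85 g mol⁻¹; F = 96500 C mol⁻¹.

1.35 g

Q = I·t = 14.00 A × 334.20 s = 4679 C.
n(e⁻) = Q/F = 4679 / 96500 = 0.04848 mol.
Fe²⁺ + 2 e⁻ → Fe, so n(Fe) = n(e⁻)/2 = 0.02424 mol.
m = n·M = 0.02424 × 55.85 = 1.35 g.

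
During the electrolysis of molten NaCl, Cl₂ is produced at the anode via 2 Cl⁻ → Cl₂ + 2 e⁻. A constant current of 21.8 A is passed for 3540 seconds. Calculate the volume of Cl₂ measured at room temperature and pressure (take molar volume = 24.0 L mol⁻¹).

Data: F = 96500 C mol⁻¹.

Q = I·t = 21.80 A × 3540.0 s = 77170 C.
n(e⁻) = Q/F = 77170 / 96500 = 0.7997 mol.
2 electrons are transferred per Cl₂ molecule, so n(Cl₂) = 0.7997 / 2 = 0.3999 mol.
V = n × V_m = 0.3999 × 24.0 = 9.60 L.

9.60 L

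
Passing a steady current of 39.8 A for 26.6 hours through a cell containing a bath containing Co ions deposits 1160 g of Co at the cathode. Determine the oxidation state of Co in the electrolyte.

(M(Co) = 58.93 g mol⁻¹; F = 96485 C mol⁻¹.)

+2

Q = I·t = 39.80 A × 95760 s = 3811000 C, so n(e⁻) = 3811000/96485 = 39.50 mol.
n(Co) deposited = 1160 / 58.93 = 19.68 mol.
Electrons per atom = n(e⁻)/n(Co) = 39.50 / 19.68 = 2.01 ≈ 2, so the ion is Co²⁺.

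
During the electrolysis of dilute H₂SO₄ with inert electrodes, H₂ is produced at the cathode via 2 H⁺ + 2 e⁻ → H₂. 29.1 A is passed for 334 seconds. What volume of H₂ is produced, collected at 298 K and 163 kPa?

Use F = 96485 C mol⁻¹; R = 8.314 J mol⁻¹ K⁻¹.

Q = I·t = 29.10 A × 334.00 s = 9719 C.
n(e⁻) = Q/F = 9719 / 96485 = 0.1007 mol.
2 electrons are transferred per H₂ molecule, so n(H₂) = 0.1007 / 2 = 0.05037 mol.
V = nRT/P = (0.05037 × 8.314 × 298) / (163 × 10³ Pa) = 7.66 × 10⁻⁴ m³ = 0.766 L.

0.766 L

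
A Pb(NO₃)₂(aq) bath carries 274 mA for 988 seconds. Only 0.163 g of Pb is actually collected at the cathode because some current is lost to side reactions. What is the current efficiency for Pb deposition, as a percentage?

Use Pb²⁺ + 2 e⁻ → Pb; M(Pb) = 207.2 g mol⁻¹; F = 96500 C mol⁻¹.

56.1 %

Q = I·t = 0.2740 × 988.00 = 270.7 C; n(e⁻) = 270.7/96500 = 0.002805 mol.
Theoretical n(Pb) = n(e⁻)/2 = 0.001403 mol, i.e. m_theo = 0.001403 × 207.2 = 0.2906 g.
Efficiency = m_actual / m_theo = 0.163 / 0.2906 = 56.1 %.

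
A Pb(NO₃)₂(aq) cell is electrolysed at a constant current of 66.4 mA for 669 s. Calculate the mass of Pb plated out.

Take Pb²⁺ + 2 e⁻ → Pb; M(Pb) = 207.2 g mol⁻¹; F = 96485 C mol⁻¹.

0.0477 g

Q = I·t = 0.06640 A × 669.00 s = 44.42 C.
n(e⁻) = Q/F = 44.42 / 96485 = 0.0004604 mol.
Pb²⁺ + 2 e⁻ → Pb, so n(Pb) = n(e⁻)/2 = 0.0002302 mol.
m = n·M = 0.0002302 × 207.2 = 0.0477 g.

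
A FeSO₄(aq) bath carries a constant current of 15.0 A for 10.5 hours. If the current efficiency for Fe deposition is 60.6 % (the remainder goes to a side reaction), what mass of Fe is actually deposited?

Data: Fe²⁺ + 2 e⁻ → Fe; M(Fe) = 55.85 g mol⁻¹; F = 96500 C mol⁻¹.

Q = I·t = 15.00 × 37800 = 567000 C.
n(e⁻) = 567000/96500 = 5.876 mol; theoretically n(Fe) = 5.876/2 = 2.938 mol, m_theo = 164.1 g.
At 60.6 % efficiency, m_actual = 0.606 × 164.1 = 99.4 g.

99.4 g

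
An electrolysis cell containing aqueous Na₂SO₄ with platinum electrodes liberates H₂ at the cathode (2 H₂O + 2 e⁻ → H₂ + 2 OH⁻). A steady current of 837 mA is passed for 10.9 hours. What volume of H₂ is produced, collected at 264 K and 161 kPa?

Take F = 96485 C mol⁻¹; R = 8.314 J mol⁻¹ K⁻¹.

Q = I·t = 0.8370 A × 39240 s = 32840 C.
n(e⁻) = Q/F = 32840 / 96485 = 0.3404 mol.
2 electrons are transferred per H₂ molecule, so n(H₂) = 0.3404 / 2 = 0.1702 mol.
V = nRT/P = (0.1702 × 8.314 × 264) / (161 × 10³ Pa) = 0.00232 m³ = 2.32 L.

2.32 L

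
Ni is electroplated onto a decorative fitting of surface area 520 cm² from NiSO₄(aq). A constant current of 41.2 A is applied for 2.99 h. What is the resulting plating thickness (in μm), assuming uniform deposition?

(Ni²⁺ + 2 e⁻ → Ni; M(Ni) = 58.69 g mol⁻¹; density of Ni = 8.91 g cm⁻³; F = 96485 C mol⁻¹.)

291 μm

Q = I·t = 41.20 × 10764 = 443500 C; n(e⁻) = 4.596 mol.
n(Ni) = n(e⁻)/2 = 2.298 mol, so m = 2.298 × 58.69 = 134.9 g.
Volume = m/ρ = 134.9 / 8.91 = 15.14 cm³.
Thickness = V/A = 15.14 / 520 = 0.0291 cm = 291 μm.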